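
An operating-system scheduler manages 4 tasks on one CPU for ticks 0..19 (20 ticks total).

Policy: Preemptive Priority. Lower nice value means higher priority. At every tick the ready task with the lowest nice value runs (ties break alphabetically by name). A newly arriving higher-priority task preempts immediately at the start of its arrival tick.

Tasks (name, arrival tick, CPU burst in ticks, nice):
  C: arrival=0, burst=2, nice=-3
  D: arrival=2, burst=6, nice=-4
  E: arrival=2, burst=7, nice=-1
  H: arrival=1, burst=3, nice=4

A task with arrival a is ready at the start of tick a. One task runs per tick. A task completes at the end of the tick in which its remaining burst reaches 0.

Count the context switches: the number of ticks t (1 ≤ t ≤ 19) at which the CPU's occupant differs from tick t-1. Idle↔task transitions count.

t=0: ready={C} → run C
t=1: ready={C,H} → run C
t=2: ready={D,E,H} → run D
t=3: ready={D,E,H} → run D
t=4: ready={D,E,H} → run D
t=5: ready={D,E,H} → run D
t=6: ready={D,E,H} → run D
t=7: ready={D,E,H} → run D
t=8: ready={E,H} → run E
t=9: ready={E,H} → run E
t=10: ready={E,H} → run E
t=11: ready={E,H} → run E
t=12: ready={E,H} → run E
t=13: ready={E,H} → run E
t=14: ready={E,H} → run E
t=15: ready={H} → run H
t=16: ready={H} → run H
t=17: ready={H} → run H
t=18: (idle)
t=19: (idle)

context switches = 4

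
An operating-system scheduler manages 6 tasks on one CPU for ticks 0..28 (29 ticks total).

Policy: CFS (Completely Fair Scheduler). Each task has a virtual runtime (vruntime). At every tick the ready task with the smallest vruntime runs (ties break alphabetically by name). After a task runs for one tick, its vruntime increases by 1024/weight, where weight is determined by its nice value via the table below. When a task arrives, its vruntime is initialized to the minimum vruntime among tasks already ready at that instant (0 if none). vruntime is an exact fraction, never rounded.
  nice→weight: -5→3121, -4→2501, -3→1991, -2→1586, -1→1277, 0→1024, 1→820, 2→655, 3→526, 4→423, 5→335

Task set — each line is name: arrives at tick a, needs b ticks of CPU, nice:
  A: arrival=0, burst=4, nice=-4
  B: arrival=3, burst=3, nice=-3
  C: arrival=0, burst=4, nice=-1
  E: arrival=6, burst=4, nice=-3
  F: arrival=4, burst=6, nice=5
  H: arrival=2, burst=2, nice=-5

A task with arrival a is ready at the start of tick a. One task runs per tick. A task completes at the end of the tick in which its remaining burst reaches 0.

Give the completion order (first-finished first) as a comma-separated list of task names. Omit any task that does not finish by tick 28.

completion order = H, A, B, E, C, F

t=0: vr[A=0 C=0] → run A
t=1: vr[A=1024/2501 C=0] → run C
t=2: vr[A=1024/2501 C=1024/1277 H=1024/2501] → run A
t=3: vr[A=2048/2501 B=1024/2501 C=1024/1277 H=1024/2501] → run B
t=4: vr[A=2048/2501 B=4599808/4979491 C=1024/1277 F=1024/2501 H=1024/2501] → run F
t=5: vr[A=2048/2501 B=4599808/4979491 C=1024/1277 F=2904064/837835 H=1024/2501] → run H
t=6: vr[A=2048/2501 B=4599808/4979491 C=1024/1277 E=5756928/7805621 F=2904064/837835 H=5756928/7805621] → run E
t=7: vr[A=2048/2501 B=4599808/4979491 C=1024/1277 E=19454999552/15540991411 F=2904064/837835 H=5756928/7805621] → run H
t=8: vr[A=2048/2501 B=4599808/4979491 C=1024/1277 E=19454999552/15540991411 F=2904064/837835] → run C
t=9: vr[A=2048/2501 B=4599808/4979491 C=2048/1277 E=19454999552/15540991411 F=2904064/837835] → run A
t=10: vr[A=3072/2501 B=4599808/4979491 C=2048/1277 E=19454999552/15540991411 F=2904064/837835] → run B
t=11: vr[A=3072/2501 B=7160832/4979491 C=2048/1277 E=19454999552/15540991411 F=2904064/837835] → run A
t=12: vr[B=7160832/4979491 C=2048/1277 E=19454999552/15540991411 F=2904064/837835] → run E
t=13: vr[B=7160832/4979491 C=2048/1277 E=27447955456/15540991411 F=2904064/837835] → run B
t=14: vr[C=2048/1277 E=27447955456/15540991411 F=2904064/837835] → run C
t=15: vr[C=3072/1277 E=27447955456/15540991411 F=2904064/837835] → run E
t=16: vr[C=3072/1277 E=35440911360/15540991411 F=2904064/837835] → run E
t=17: vr[C=3072/1277 F=2904064/837835] → run C
t=18: vr[F=2904064/837835] → run F
t=19: vr[F=5465088/837835] → run F
t=20: vr[F=8026112/837835] → run F
t=21: vr[F=10587136/837835] → run F
t=22: vr[F=2629632/167567] → run F
t=23: (idle)
t=24: (idle)
t=25: (idle)
t=26: (idle)
t=27: (idle)
t=28: (idle)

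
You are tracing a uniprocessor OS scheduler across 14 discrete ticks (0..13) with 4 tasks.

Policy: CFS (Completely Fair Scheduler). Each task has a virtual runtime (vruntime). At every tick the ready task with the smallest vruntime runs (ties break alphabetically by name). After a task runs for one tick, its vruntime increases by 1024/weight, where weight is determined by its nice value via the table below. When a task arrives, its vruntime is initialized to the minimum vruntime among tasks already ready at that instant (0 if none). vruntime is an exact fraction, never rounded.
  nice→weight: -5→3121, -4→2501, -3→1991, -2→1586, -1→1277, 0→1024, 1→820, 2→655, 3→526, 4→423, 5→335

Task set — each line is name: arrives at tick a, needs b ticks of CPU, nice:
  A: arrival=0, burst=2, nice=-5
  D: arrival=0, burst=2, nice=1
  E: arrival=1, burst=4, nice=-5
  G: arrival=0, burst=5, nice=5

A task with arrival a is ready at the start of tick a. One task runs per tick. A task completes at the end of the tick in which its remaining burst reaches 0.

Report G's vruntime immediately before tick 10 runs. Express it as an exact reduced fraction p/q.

t=0: vr[A=0 D=0 G=0] → run A
t=1: vr[A=1024/3121 D=0 E=0 G=0] → run D
t=2: vr[A=1024/3121 D=256/205 E=0 G=0] → run E
t=3: vr[A=1024/3121 D=256/205 E=1024/3121 G=0] → run G
t=4: vr[A=1024/3121 D=256/205 E=1024/3121 G=1024/335] → run A
t=5: vr[D=256/205 E=1024/3121 G=1024/335] → run E
t=6: vr[D=256/205 E=2048/3121 G=1024/335] → run E
t=7: vr[D=256/205 E=3072/3121 G=1024/335] → run E
t=8: vr[D=256/205 G=1024/335] → run D
t=9: vr[G=1024/335] → run G
t=10: vr[G=2048/335] → run G
t=11: vr[G=3072/335] → run G
t=12: vr[G=4096/335] → run G
t=13: (idle)

vruntime(G, start of tick 10) = 2048/335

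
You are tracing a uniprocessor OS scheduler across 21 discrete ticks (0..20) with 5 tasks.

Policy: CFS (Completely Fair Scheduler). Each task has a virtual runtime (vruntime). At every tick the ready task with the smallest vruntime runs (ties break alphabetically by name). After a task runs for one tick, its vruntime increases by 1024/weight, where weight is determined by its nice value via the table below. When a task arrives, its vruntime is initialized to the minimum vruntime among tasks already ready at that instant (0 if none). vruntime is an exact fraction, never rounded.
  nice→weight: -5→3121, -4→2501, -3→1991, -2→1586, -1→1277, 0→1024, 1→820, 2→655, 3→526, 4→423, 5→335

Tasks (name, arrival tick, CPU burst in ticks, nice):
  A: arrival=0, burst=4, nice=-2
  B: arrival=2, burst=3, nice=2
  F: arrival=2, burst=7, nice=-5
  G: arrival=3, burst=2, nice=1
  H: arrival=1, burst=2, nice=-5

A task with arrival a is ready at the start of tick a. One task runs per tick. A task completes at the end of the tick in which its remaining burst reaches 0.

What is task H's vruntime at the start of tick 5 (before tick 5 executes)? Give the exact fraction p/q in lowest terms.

t=0: vr[A=0] → run A
t=1: vr[A=512/793 H=512/793] → run A
t=2: vr[A=1024/793 B=512/793 F=512/793 H=512/793] → run B
t=3: vr[A=1024/793 B=1147392/519415 F=512/793 G=512/793 H=512/793] → run F
t=4: vr[A=1024/793 B=1147392/519415 F=2409984/2474953 G=512/793 H=512/793] → run G
t=5: vr[A=1024/793 B=1147392/519415 F=2409984/2474953 G=307968/162565 H=512/793] → run H
t=6: vr[A=1024/793 B=1147392/519415 F=2409984/2474953 G=307968/162565 H=2409984/2474953] → run F
t=7: vr[A=1024/793 B=1147392/519415 F=3222016/2474953 G=307968/162565 H=2409984/2474953] → run H
t=8: vr[A=1024/793 B=1147392/519415 F=3222016/2474953 G=307968/162565] → run A
t=9: vr[A=1536/793 B=1147392/519415 F=3222016/2474953 G=307968/162565] → run F
t=10: vr[A=1536/793 B=1147392/519415 F=4034048/2474953 G=307968/162565] → run F
t=11: vr[A=1536/793 B=1147392/519415 F=4846080/2474953 G=307968/162565] → run G
t=12: vr[A=1536/793 B=1147392/519415 F=4846080/2474953] → run A
t=13: vr[B=1147392/519415 F=4846080/2474953] → run F
t=14: vr[B=1147392/519415 F=5658112/2474953] → run B
t=15: vr[B=1959424/519415 F=5658112/2474953] → run F
t=16: vr[B=1959424/519415 F=6470144/2474953] → run F
t=17: vr[B=1959424/519415] → run B
t=18: (idle)
t=19: (idle)
t=20: (idle)

vruntime(H, start of tick 5) = 512/793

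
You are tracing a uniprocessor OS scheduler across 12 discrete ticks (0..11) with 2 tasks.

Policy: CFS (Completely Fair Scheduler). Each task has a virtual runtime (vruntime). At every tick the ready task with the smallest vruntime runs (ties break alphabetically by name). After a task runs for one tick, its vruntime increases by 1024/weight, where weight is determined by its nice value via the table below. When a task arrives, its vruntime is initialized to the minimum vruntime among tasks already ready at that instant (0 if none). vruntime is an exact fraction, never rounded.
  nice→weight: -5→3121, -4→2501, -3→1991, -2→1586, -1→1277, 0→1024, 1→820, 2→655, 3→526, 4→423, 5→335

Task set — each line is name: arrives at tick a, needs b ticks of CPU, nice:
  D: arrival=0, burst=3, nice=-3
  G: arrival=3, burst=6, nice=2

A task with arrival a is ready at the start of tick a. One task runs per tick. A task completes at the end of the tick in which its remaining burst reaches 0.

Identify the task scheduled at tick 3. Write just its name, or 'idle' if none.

running at tick 3 = G

t=0: vr[D=0] → run D
t=1: vr[D=1024/1991] → run D
t=2: vr[D=2048/1991] → run D
t=3: vr[G=0] → run G
t=4: vr[G=1024/655] → run G
t=5: vr[G=2048/655] → run G
t=6: vr[G=3072/655] → run G
t=7: vr[G=4096/655] → run G
t=8: vr[G=1024/131] → run G
t=9: (idle)
t=10: (idle)
t=11: (idle)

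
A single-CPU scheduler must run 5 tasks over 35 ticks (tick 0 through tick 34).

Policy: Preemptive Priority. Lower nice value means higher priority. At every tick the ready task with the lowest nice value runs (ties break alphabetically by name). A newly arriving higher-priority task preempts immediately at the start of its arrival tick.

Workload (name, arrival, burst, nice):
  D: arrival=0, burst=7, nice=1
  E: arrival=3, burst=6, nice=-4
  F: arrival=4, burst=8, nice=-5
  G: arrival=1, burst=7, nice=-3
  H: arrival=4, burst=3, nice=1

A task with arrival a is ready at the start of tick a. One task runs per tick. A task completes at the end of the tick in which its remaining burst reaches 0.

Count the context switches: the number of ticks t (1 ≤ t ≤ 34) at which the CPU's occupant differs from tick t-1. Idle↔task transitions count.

context switches = 8

t=0: ready={D} → run D
t=1: ready={D,G} → run G
t=2: ready={D,G} → run G
t=3: ready={D,E,G} → run E
t=4: ready={D,E,F,G,H} → run F
t=5: ready={D,E,F,G,H} → run F
t=6: ready={D,E,F,G,H} → run F
t=7: ready={D,E,F,G,H} → run F
t=8: ready={D,E,F,G,H} → run F
t=9: ready={D,E,F,G,H} → run F
t=10: ready={D,E,F,G,H} → run F
t=11: ready={D,E,F,G,H} → run F
t=12: ready={D,E,G,H} → run E
t=13: ready={D,E,G,H} → run E
t=14: ready={D,E,G,H} → run E
t=15: ready={D,E,G,H} → run E
t=16: ready={D,E,G,H} → run E
t=17: ready={D,G,H} → run G
t=18: ready={D,G,H} → run G
t=19: ready={D,G,H} → run G
t=20: ready={D,G,H} → run G
t=21: ready={D,G,H} → run G
t=22: ready={D,H} → run D
t=23: ready={D,H} → run D
t=24: ready={D,H} → run D
t=25: ready={D,H} → run D
t=26: ready={D,H} → run D
t=27: ready={D,H} → run D
t=28: ready={H} → run H
t=29: ready={H} → run H
t=30: ready={H} → run H
t=31: (idle)
t=32: (idle)
t=33: (idle)
t=34: (idle)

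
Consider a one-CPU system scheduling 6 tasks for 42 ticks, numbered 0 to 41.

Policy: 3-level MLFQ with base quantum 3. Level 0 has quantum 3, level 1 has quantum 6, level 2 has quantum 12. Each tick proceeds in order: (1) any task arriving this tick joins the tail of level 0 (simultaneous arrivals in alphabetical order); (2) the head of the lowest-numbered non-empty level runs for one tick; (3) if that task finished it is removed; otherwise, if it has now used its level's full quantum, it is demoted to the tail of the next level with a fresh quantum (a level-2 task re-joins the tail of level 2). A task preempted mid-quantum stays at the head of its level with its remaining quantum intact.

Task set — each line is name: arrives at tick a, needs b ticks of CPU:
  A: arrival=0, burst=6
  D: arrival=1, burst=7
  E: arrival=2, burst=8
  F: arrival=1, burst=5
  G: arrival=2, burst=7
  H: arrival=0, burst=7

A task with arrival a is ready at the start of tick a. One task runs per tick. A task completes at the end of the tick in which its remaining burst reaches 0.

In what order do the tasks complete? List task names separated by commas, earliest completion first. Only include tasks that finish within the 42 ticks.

t=0: L0/L1/L2 = AH/-/- → run A
t=1: L0/L1/L2 = AHDF/-/- → run A
t=2: L0/L1/L2 = AHDFEG/-/- → run A
t=3: L0/L1/L2 = HDFEG/A/- → run H
t=4: L0/L1/L2 = HDFEG/A/- → run H
t=5: L0/L1/L2 = HDFEG/A/- → run H
t=6: L0/L1/L2 = DFEG/AH/- → run D
t=7: L0/L1/L2 = DFEG/AH/- → run D
t=8: L0/L1/L2 = DFEG/AH/- → run D
t=9: L0/L1/L2 = FEG/AHD/- → run F
t=10: L0/L1/L2 = FEG/AHD/- → run F
t=11: L0/L1/L2 = FEG/AHD/- → run F
t=12: L0/L1/L2 = EG/AHDF/- → run E
t=13: L0/L1/L2 = EG/AHDF/- → run E
t=14: L0/L1/L2 = EG/AHDF/- → run E
t=15: L0/L1/L2 = G/AHDFE/- → run G
t=16: L0/L1/L2 = G/AHDFE/- → run G
t=17: L0/L1/L2 = G/AHDFE/- → run G
t=18: L0/L1/L2 = -/AHDFEG/- → run A
t=19: L0/L1/L2 = -/AHDFEG/- → run A
t=20: L0/L1/L2 = -/AHDFEG/- → run A
t=21: L0/L1/L2 = -/HDFEG/- → run H
t=22: L0/L1/L2 = -/HDFEG/- → run H
t=23: L0/L1/L2 = -/HDFEG/- → run H
t=24: L0/L1/L2 = -/HDFEG/- → run H
t=25: L0/L1/L2 = -/DFEG/- → run D
t=26: L0/L1/L2 = -/DFEG/- → run D
t=27: L0/L1/L2 = -/DFEG/- → run D
t=28: L0/L1/L2 = -/DFEG/- → run D
t=29: L0/L1/L2 = -/FEG/- → run F
t=30: L0/L1/L2 = -/FEG/- → run F
t=31: L0/L1/L2 = -/EG/- → run E
t=32: L0/L1/L2 = -/EG/- → run E
t=33: L0/L1/L2 = -/EG/- → run E
t=34: L0/L1/L2 = -/EG/- → run E
t=35: L0/L1/L2 = -/EG/- → run E
t=36: L0/L1/L2 = -/G/- → run G
t=37: L0/L1/L2 = -/G/- → run G
t=38: L0/L1/L2 = -/G/- → run G
t=39: L0/L1/L2 = -/G/- → run G
t=40: (idle)
t=41: (idle)

completion order = A, H, D, F, E, G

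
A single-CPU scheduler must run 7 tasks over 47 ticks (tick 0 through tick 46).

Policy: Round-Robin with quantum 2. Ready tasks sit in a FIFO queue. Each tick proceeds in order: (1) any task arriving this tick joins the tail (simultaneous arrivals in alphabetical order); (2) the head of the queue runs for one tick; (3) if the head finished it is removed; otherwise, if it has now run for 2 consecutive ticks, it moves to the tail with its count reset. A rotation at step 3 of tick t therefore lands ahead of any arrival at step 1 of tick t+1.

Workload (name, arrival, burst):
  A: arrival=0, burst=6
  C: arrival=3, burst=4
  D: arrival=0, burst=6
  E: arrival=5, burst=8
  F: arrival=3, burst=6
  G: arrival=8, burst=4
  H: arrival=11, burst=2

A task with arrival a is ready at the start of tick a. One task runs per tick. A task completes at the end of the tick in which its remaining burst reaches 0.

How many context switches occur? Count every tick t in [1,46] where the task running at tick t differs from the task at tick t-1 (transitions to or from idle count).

t=0: queue=[A,D] q_used=0 → run A
t=1: queue=[A,D] q_used=1 → run A
t=2: queue=[D,A] q_used=0 → run D
t=3: queue=[D,A,C,F] q_used=1 → run D
t=4: queue=[A,C,F,D] q_used=0 → run A
t=5: queue=[A,C,F,D,E] q_used=1 → run A
t=6: queue=[C,F,D,E,A] q_used=0 → run C
t=7: queue=[C,F,D,E,A] q_used=1 → run C
t=8: queue=[F,D,E,A,C,G] q_used=0 → run F
t=9: queue=[F,D,E,A,C,G] q_used=1 → run F
t=10: queue=[D,E,A,C,G,F] q_used=0 → run D
t=11: queue=[D,E,A,C,G,F,H] q_used=1 → run D
t=12: queue=[E,A,C,G,F,H,D] q_used=0 → run E
t=13: queue=[E,A,C,G,F,H,D] q_used=1 → run E
t=14: queue=[A,C,G,F,H,D,E] q_used=0 → run A
t=15: queue=[A,C,G,F,H,D,E] q_used=1 → run A
t=16: queue=[C,G,F,H,D,E] q_used=0 → run C
t=17: queue=[C,G,F,H,D,E] q_used=1 → run C
t=18: queue=[G,F,H,D,E] q_used=0 → run G
t=19: queue=[G,F,H,D,E] q_used=1 → run G
t=20: queue=[F,H,D,E,G] q_used=0 → run F
t=21: queue=[F,H,D,E,G] q_used=1 → run F
t=22: queue=[H,D,E,G,F] q_used=0 → run H
t=23: queue=[H,D,E,G,F] q_used=1 → run H
t=24: queue=[D,E,G,F] q_used=0 → run D
t=25: queue=[D,E,G,F] q_used=1 → run D
t=26: queue=[E,G,F] q_used=0 → run E
t=27: queue=[E,G,F] q_used=1 → run E
t=28: queue=[G,F,E] q_used=0 → run G
t=29: queue=[G,F,E] q_used=1 → run G
t=30: queue=[F,E] q_used=0 → run F
t=31: queue=[F,E] q_used=1 → run F
t=32: queue=[E] q_used=0 → run E
t=33: queue=[E] q_used=1 → run E
t=34: queue=[E] q_used=0 → run E
t=35: queue=[E] q_used=1 → run E
t=36: (idle)
t=37: (idle)
t=38: (idle)
t=39: (idle)
t=40: (idle)
t=41: (idle)
t=42: (idle)
t=43: (idle)
t=44: (idle)
t=45: (idle)
t=46: (idle)

context switches = 17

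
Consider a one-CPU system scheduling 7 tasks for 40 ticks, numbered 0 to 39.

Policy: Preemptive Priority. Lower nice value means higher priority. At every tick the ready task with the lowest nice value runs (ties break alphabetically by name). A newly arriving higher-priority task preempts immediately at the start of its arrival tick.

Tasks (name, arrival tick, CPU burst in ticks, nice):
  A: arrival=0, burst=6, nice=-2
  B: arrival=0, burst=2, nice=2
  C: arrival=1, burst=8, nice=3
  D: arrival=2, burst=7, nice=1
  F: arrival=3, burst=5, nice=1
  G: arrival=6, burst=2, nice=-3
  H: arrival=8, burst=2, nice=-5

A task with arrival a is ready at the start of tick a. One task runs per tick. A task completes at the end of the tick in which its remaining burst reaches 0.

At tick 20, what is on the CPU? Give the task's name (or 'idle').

running at tick 20 = F

t=0: ready={A,B} → run A
t=1: ready={A,B,C} → run A
t=2: ready={A,B,C,D} → run A
t=3: ready={A,B,C,D,F} → run A
t=4: ready={A,B,C,D,F} → run A
t=5: ready={A,B,C,D,F} → run A
t=6: ready={B,C,D,F,G} → run G
t=7: ready={B,C,D,F,G} → run G
t=8: ready={B,C,D,F,H} → run H
t=9: ready={B,C,D,F,H} → run H
t=10: ready={B,C,D,F} → run D
t=11: ready={B,C,D,F} → run D
t=12: ready={B,C,D,F} → run D
t=13: ready={B,C,D,F} → run D
t=14: ready={B,C,D,F} → run D
t=15: ready={B,C,D,F} → run D
t=16: ready={B,C,D,F} → run D
t=17: ready={B,C,F} → run F
t=18: ready={B,C,F} → run F
t=19: ready={B,C,F} → run F
t=20: ready={B,C,F} → run F
t=21: ready={B,C,F} → run F
t=22: ready={B,C} → run B
t=23: ready={B,C} → run B
t=24: ready={C} → run C
t=25: ready={C} → run C
t=26: ready={C} → run C
t=27: ready={C} → run C
t=28: ready={C} → run C
t=29: ready={C} → run C
t=30: ready={C} → run C
t=31: ready={C} → run C
t=32: (idle)
t=33: (idle)
t=34: (idle)
t=35: (idle)
t=36: (idle)
t=37: (idle)
t=38: (idle)
t=39: (idle)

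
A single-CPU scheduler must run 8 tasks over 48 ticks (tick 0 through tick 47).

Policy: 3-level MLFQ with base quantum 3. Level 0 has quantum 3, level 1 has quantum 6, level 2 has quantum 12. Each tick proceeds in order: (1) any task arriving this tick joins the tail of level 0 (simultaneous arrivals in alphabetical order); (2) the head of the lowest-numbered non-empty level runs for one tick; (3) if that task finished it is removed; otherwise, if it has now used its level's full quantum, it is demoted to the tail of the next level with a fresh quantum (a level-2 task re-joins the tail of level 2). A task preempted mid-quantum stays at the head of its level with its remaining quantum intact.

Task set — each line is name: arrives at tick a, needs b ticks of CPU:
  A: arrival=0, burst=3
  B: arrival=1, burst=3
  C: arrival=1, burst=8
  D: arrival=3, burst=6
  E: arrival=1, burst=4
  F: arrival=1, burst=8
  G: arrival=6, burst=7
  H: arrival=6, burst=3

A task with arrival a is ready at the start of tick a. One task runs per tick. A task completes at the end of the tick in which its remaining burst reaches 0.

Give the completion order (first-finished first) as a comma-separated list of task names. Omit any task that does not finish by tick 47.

t=0: L0/L1/L2 = A/-/- → run A
t=1: L0/L1/L2 = ABCEF/-/- → run A
t=2: L0/L1/L2 = ABCEF/-/- → run A
t=3: L0/L1/L2 = BCEFD/-/- → run B
t=4: L0/L1/L2 = BCEFD/-/- → run B
t=5: L0/L1/L2 = BCEFD/-/- → run B
t=6: L0/L1/L2 = CEFDGH/-/- → run C
t=7: L0/L1/L2 = CEFDGH/-/- → run C
t=8: L0/L1/L2 = CEFDGH/-/- → run C
t=9: L0/L1/L2 = EFDGH/C/- → run E
t=10: L0/L1/L2 = EFDGH/C/- → run E
t=11: L0/L1/L2 = EFDGH/C/- → run E
t=12: L0/L1/L2 = FDGH/CE/- → run F
t=13: L0/L1/L2 = FDGH/CE/- → run F
t=14: L0/L1/L2 = FDGH/CE/- → run F
t=15: L0/L1/L2 = DGH/CEF/- → run D
t=16: L0/L1/L2 = DGH/CEF/- → run D
t=17: L0/L1/L2 = DGH/CEF/- → run D
t=18: L0/L1/L2 = GH/CEFD/- → run G
t=19: L0/L1/L2 = GH/CEFD/- → run G
t=20: L0/L1/L2 = GH/CEFD/- → run G
t=21: L0/L1/L2 = H/CEFDG/- → run H
t=22: L0/L1/L2 = H/CEFDG/- → run H
t=23: L0/L1/L2 = H/CEFDG/- → run H
t=24: L0/L1/L2 = -/CEFDG/- → run C
t=25: L0/L1/L2 = -/CEFDG/- → run C
t=26: L0/L1/L2 = -/CEFDG/- → run C
t=27: L0/L1/L2 = -/CEFDG/- → run C
t=28: L0/L1/L2 = -/CEFDG/- → run C
t=29: L0/L1/L2 = -/EFDG/- → run E
t=30: L0/L1/L2 = -/FDG/- → run F
t=31: L0/L1/L2 = -/FDG/- → run F
t=32: L0/L1/L2 = -/FDG/- → run F
t=33: L0/L1/L2 = -/FDG/- → run F
t=34: L0/L1/L2 = -/FDG/- → run F
t=35: L0/L1/L2 = -/DG/- → run D
t=36: L0/L1/L2 = -/DG/- → run D
t=37: L0/L1/L2 = -/DG/- → run D
t=38: L0/L1/L2 = -/G/- → run G
t=39: L0/L1/L2 = -/G/- → run G
t=40: L0/L1/L2 = -/G/- → run G
t=41: L0/L1/L2 = -/G/- → run G
t=42: (idle)
t=43: (idle)
t=44: (idle)
t=45: (idle)
t=46: (idle)
t=47: (idle)

completion order = A, B, H, C, E, F, D, G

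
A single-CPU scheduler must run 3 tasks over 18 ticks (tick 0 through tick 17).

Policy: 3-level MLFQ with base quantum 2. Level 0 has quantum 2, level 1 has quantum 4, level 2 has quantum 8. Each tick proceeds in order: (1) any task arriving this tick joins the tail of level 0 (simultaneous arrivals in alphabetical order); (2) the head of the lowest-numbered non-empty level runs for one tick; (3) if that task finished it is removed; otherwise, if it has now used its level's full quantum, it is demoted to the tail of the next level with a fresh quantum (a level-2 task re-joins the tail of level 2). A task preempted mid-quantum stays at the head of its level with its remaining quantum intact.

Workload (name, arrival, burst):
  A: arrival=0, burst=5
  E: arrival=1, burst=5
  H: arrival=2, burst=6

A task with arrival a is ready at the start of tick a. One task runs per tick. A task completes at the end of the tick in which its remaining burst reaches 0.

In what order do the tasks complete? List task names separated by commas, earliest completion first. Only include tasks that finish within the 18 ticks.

t=0: L0/L1/L2 = A/-/- → run A
t=1: L0/L1/L2 = AE/-/- → run A
t=2: L0/L1/L2 = EH/A/- → run E
t=3: L0/L1/L2 = EH/A/- → run E
t=4: L0/L1/L2 = H/AE/- → run H
t=5: L0/L1/L2 = H/AE/- → run H
t=6: L0/L1/L2 = -/AEH/- → run A
t=7: L0/L1/L2 = -/AEH/- → run A
t=8: L0/L1/L2 = -/AEH/- → run A
t=9: L0/L1/L2 = -/EH/- → run E
t=10: L0/L1/L2 = -/EH/- → run E
t=11: L0/L1/L2 = -/EH/- → run E
t=12: L0/L1/L2 = -/H/- → run H
t=13: L0/L1/L2 = -/H/- → run H
t=14: L0/L1/L2 = -/H/- → run H
t=15: L0/L1/L2 = -/H/- → run H
t=16: (idle)
t=17: (idle)

completion order = A, E, H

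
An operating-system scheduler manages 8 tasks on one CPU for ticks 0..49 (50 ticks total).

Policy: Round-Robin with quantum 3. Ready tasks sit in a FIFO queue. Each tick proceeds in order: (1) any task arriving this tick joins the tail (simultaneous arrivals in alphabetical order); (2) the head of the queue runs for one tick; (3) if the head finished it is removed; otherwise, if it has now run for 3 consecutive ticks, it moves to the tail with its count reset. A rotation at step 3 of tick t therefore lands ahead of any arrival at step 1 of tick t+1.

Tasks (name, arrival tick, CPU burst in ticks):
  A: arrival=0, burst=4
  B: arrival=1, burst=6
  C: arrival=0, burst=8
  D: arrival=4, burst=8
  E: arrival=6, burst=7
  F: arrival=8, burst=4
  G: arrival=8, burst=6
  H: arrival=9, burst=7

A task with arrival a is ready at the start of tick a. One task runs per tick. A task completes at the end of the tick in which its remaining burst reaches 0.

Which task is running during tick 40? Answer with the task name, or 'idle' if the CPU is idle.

t=0: queue=[A,C] q_used=0 → run A
t=1: queue=[A,C,B] q_used=1 → run A
t=2: queue=[A,C,B] q_used=2 → run A
t=3: queue=[C,B,A] q_used=0 → run C
t=4: queue=[C,B,A,D] q_used=1 → run C
t=5: queue=[C,B,A,D] q_used=2 → run C
t=6: queue=[B,A,D,C,E] q_used=0 → run B
t=7: queue=[B,A,D,C,E] q_used=1 → run B
t=8: queue=[B,A,D,C,E,F,G] q_used=2 → run B
t=9: queue=[A,D,C,E,F,G,B,H] q_used=0 → run A
t=10: queue=[D,C,E,F,G,B,H] q_used=0 → run D
t=11: queue=[D,C,E,F,G,B,H] q_used=1 → run D
t=12: queue=[D,C,E,F,G,B,H] q_used=2 → run D
t=13: queue=[C,E,F,G,B,H,D] q_used=0 → run C
t=14: queue=[C,E,F,G,B,H,D] q_used=1 → run C
t=15: queue=[C,E,F,G,B,H,D] q_used=2 → run C
t=16: queue=[E,F,G,B,H,D,C] q_used=0 → run E
t=17: queue=[E,F,G,B,H,D,C] q_used=1 → run E
t=18: queue=[E,F,G,B,H,D,C] q_used=2 → run E
t=19: queue=[F,G,B,H,D,C,E] q_used=0 → run F
t=20: queue=[F,G,B,H,D,C,E] q_used=1 → run F
t=21: queue=[F,G,B,H,D,C,E] q_used=2 → run F
t=22: queue=[G,B,H,D,C,E,F] q_used=0 → run G
t=23: queue=[G,B,H,D,C,E,F] q_used=1 → run G
t=24: queue=[G,B,H,D,C,E,F] q_used=2 → run G
t=25: queue=[B,H,D,C,E,F,G] q_used=0 → run B
t=26: queue=[B,H,D,C,E,F,G] q_used=1 → run B
t=27: queue=[B,H,D,C,E,F,G] q_used=2 → run B
t=28: queue=[H,D,C,E,F,G] q_used=0 → run H
t=29: queue=[H,D,C,E,F,G] q_used=1 → run H
t=30: queue=[H,D,C,E,F,G] q_used=2 → run H
t=31: queue=[D,C,E,F,G,H] q_used=0 → run D
t=32: queue=[D,C,E,F,G,H] q_used=1 → run D
t=33: queue=[D,C,E,F,G,H] q_used=2 → run D
t=34: queue=[C,E,F,G,H,D] q_used=0 → run C
t=35: queue=[C,E,F,G,H,D] q_used=1 → run C
t=36: queue=[E,F,G,H,D] q_used=0 → run E
t=37: queue=[E,F,G,H,D] q_used=1 → run E
t=38: queue=[E,F,G,H,D] q_used=2 → run E
t=39: queue=[F,G,H,D,E] q_used=0 → run F
t=40: queue=[G,H,D,E] q_used=0 → run G
t=41: queue=[G,H,D,E] q_used=1 → run G
t=42: queue=[G,H,D,E] q_used=2 → run G
t=43: queue=[H,D,E] q_used=0 → run H
t=44: queue=[H,D,E] q_used=1 → run H
t=45: queue=[H,D,E] q_used=2 → run H
t=46: queue=[D,E,H] q_used=0 → run D
t=47: queue=[D,E,H] q_used=1 → run D
t=48: queue=[E,H] q_used=0 → run E
t=49: queue=[H] q_used=0 → run H

running at tick 40 = G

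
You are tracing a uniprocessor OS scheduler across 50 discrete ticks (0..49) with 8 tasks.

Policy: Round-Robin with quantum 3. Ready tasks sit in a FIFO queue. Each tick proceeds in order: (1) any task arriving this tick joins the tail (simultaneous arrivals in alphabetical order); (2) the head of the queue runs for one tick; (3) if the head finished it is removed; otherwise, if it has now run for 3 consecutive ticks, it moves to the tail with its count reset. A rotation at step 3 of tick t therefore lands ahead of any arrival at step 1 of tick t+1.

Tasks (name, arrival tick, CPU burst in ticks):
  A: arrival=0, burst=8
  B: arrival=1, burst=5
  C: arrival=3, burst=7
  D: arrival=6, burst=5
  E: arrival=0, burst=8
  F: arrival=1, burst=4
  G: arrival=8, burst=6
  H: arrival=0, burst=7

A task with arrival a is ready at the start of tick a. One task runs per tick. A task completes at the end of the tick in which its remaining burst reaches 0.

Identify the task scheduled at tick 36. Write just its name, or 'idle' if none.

running at tick 36 = A

t=0: queue=[A,E,H] q_used=0 → run A
t=1: queue=[A,E,H,B,F] q_used=1 → run A
t=2: queue=[A,E,H,B,F] q_used=2 → run A
t=3: queue=[E,H,B,F,A,C] q_used=0 → run E
t=4: queue=[E,H,B,F,A,C] q_used=1 → run E
t=5: queue=[E,H,B,F,A,C] q_used=2 → run E
t=6: queue=[H,B,F,A,C,E,D] q_used=0 → run H
t=7: queue=[H,B,F,A,C,E,D] q_used=1 → run H
t=8: queue=[H,B,F,A,C,E,D,G] q_used=2 → run H
t=9: queue=[B,F,A,C,E,D,G,H] q_used=0 → run B
t=10: queue=[B,F,A,C,E,D,G,H] q_used=1 → run B
t=11: queue=[B,F,A,C,E,D,G,H] q_used=2 → run B
t=12: queue=[F,A,C,E,D,G,H,B] q_used=0 → run F
t=13: queue=[F,A,C,E,D,G,H,B] q_used=1 → run F
t=14: queue=[F,A,C,E,D,G,H,B] q_used=2 → run F
t=15: queue=[A,C,E,D,G,H,B,F] q_used=0 → run A
t=16: queue=[A,C,E,D,G,H,B,F] q_used=1 → run A
t=17: queue=[A,C,E,D,G,H,B,F] q_used=2 → run A
t=18: queue=[C,E,D,G,H,B,F,A] q_used=0 → run C
t=19: queue=[C,E,D,G,H,B,F,A] q_used=1 → run C
t=20: queue=[C,E,D,G,H,B,F,A] q_used=2 → run C
t=21: queue=[E,D,G,H,B,F,A,C] q_used=0 → run E
t=22: queue=[E,D,G,H,B,F,A,C] q_used=1 → run E
t=23: queue=[E,D,G,H,B,F,A,C] q_used=2 → run E
t=24: queue=[D,G,H,B,F,A,C,E] q_used=0 → run D
t=25: queue=[D,G,H,B,F,A,C,E] q_used=1 → run D
t=26: queue=[D,G,H,B,F,A,C,E] q_used=2 → run D
t=27: queue=[G,H,B,F,A,C,E,D] q_used=0 → run G
t=28: queue=[G,H,B,F,A,C,E,D] q_used=1 → run G
t=29: queue=[G,H,B,F,A,C,E,D] q_used=2 → run G
t=30: queue=[H,B,F,A,C,E,D,G] q_used=0 → run H
t=31: queue=[H,B,F,A,C,E,D,G] q_used=1 → run H
t=32: queue=[H,B,F,A,C,E,D,G] q_used=2 → run H
t=33: queue=[B,F,A,C,E,D,G,H] q_used=0 → run B
t=34: queue=[B,F,A,C,E,D,G,H] q_used=1 → run B
t=35: queue=[F,A,C,E,D,G,H] q_used=0 → run F
t=36: queue=[A,C,E,D,G,H] q_used=0 → run A
t=37: queue=[A,C,E,D,G,H] q_used=1 → run A
t=38: queue=[C,E,D,G,H] q_used=0 → run C
t=39: queue=[C,E,D,G,H] q_used=1 → run C
t=40: queue=[C,E,D,G,H] q_used=2 → run C
t=41: queue=[E,D,G,H,C] q_used=0 → run E
t=42: queue=[E,D,G,H,C] q_used=1 → run E
t=43: queue=[D,G,H,C] q_used=0 → run D
t=44: queue=[D,G,H,C] q_used=1 → run D
t=45: queue=[G,H,C] q_used=0 → run G
t=46: queue=[G,H,C] q_used=1 → run G
t=47: queue=[G,H,C] q_used=2 → run G
t=48: queue=[H,C] q_used=0 → run H
t=49: queue=[C] q_used=0 → run C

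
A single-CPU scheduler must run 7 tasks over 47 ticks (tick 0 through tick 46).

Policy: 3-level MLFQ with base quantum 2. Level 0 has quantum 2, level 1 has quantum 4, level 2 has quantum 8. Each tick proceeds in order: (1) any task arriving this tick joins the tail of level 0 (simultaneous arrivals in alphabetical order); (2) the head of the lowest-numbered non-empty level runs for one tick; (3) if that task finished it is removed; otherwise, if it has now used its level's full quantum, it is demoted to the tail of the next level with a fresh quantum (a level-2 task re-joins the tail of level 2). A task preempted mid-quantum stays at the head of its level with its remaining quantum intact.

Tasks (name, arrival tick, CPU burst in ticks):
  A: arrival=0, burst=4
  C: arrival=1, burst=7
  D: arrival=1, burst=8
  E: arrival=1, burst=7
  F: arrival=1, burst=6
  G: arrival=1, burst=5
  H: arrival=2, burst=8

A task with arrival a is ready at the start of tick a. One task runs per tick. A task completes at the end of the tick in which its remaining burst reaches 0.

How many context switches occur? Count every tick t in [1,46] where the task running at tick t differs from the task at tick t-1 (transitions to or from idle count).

context switches = 18

t=0: L0/L1/L2 = A/-/- → run A
t=1: L0/L1/L2 = ACDEFG/-/- → run A
t=2: L0/L1/L2 = CDEFGH/A/- → run C
t=3: L0/L1/L2 = CDEFGH/A/- → run C
t=4: L0/L1/L2 = DEFGH/AC/- → run D
t=5: L0/L1/L2 = DEFGH/AC/- → run D
t=6: L0/L1/L2 = EFGH/ACD/- → run E
t=7: L0/L1/L2 = EFGH/ACD/- → run E
t=8: L0/L1/L2 = FGH/ACDE/- → run F
t=9: L0/L1/L2 = FGH/ACDE/- → run F
t=10: L0/L1/L2 = GH/ACDEF/- → run G
t=11: L0/L1/L2 = GH/ACDEF/- → run G
t=12: L0/L1/L2 = H/ACDEFG/- → run H
t=13: L0/L1/L2 = H/ACDEFG/- → run H
t=14: L0/L1/L2 = -/ACDEFGH/- → run A
t=15: L0/L1/L2 = -/ACDEFGH/- → run A
t=16: L0/L1/L2 = -/CDEFGH/- → run C
t=17: L0/L1/L2 = -/CDEFGH/- → run C
t=18: L0/L1/L2 = -/CDEFGH/- → run C
t=19: L0/L1/L2 = -/CDEFGH/- → run C
t=20: L0/L1/L2 = -/DEFGH/C → run D
t=21: L0/L1/L2 = -/DEFGH/C → run D
t=22: L0/L1/L2 = -/DEFGH/C → run D
t=23: L0/L1/L2 = -/DEFGH/C → run D
t=24: L0/L1/L2 = -/EFGH/CD → run E
t=25: L0/L1/L2 = -/EFGH/CD → run E
t=26: L0/L1/L2 = -/EFGH/CD → run E
t=27: L0/L1/L2 = -/EFGH/CD → run E
t=28: L0/L1/L2 = -/FGH/CDE → run F
t=29: L0/L1/L2 = -/FGH/CDE → run F
t=30: L0/L1/L2 = -/FGH/CDE → run F
t=31: L0/L1/L2 = -/FGH/CDE → run F
t=32: L0/L1/L2 = -/GH/CDE → run G
t=33: L0/L1/L2 = -/GH/CDE → run G
t=34: L0/L1/L2 = -/GH/CDE → run G
t=35: L0/L1/L2 = -/H/CDE → run H
t=36: L0/L1/L2 = -/H/CDE → run H
t=37: L0/L1/L2 = -/H/CDE → run H
t=38: L0/L1/L2 = -/H/CDE → run H
t=39: L0/L1/L2 = -/-/CDEH → run C
t=40: L0/L1/L2 = -/-/DEH → run D
t=41: L0/L1/L2 = -/-/DEH → run D
t=42: L0/L1/L2 = -/-/EH → run E
t=43: L0/L1/L2 = -/-/H → run H
t=44: L0/L1/L2 = -/-/H → run H
t=45: (idle)
t=46: (idle)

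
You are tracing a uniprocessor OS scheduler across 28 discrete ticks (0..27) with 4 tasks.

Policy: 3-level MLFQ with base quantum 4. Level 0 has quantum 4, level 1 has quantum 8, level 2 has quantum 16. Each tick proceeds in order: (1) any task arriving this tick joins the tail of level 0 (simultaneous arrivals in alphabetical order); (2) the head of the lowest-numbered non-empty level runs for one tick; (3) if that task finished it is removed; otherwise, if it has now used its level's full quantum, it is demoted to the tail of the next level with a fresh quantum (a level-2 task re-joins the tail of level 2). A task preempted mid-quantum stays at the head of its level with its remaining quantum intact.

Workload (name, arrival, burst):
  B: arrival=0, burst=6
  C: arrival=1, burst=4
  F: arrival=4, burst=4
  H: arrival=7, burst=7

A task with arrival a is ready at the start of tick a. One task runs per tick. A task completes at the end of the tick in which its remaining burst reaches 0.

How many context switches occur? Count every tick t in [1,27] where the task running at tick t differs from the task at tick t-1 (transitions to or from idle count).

context switches = 6

t=0: L0/L1/L2 = B/-/- → run B
t=1: L0/L1/L2 = BC/-/- → run B
t=2: L0/L1/L2 = BC/-/- → run B
t=3: L0/L1/L2 = BC/-/- → run B
t=4: L0/L1/L2 = CF/B/- → run C
t=5: L0/L1/L2 = CF/B/- → run C
t=6: L0/L1/L2 = CF/B/- → run C
t=7: L0/L1/L2 = CFH/B/- → run C
t=8: L0/L1/L2 = FH/B/- → run F
t=9: L0/L1/L2 = FH/B/- → run F
t=10: L0/L1/L2 = FH/B/- → run F
t=11: L0/L1/L2 = FH/B/- → run F
t=12: L0/L1/L2 = H/B/- → run H
t=13: L0/L1/L2 = H/B/- → run H
t=14: L0/L1/L2 = H/B/- → run H
t=15: L0/L1/L2 = H/B/- → run H
t=16: L0/L1/L2 = -/BH/- → run B
t=17: L0/L1/L2 = -/BH/- → run B
t=18: L0/L1/L2 = -/H/- → run H
t=19: L0/L1/L2 = -/H/- → run H
t=20: L0/L1/L2 = -/H/- → run H
t=21: (idle)
t=22: (idle)
t=23: (idle)
t=24: (idle)
t=25: (idle)
t=26: (idle)
t=27: (idle)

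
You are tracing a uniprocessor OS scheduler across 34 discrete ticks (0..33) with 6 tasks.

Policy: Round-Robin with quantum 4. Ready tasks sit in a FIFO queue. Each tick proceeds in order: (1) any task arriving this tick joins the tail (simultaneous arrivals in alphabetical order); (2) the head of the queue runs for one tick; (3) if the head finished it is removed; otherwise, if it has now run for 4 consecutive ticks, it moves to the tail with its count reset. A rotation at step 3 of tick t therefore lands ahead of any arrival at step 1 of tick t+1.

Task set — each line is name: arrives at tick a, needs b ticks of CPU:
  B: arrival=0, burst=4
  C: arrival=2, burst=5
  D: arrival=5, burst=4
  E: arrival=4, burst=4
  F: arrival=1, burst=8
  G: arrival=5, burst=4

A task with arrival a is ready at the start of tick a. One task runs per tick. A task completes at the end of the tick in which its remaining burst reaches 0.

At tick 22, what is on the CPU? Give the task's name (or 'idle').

running at tick 22 = G

t=0: queue=[B] q_used=0 → run B
t=1: queue=[B,F] q_used=1 → run B
t=2: queue=[B,F,C] q_used=2 → run B
t=3: queue=[B,F,C] q_used=3 → run B
t=4: queue=[F,C,E] q_used=0 → run F
t=5: queue=[F,C,E,D,G] q_used=1 → run F
t=6: queue=[F,C,E,D,G] q_used=2 → run F
t=7: queue=[F,C,E,D,G] q_used=3 → run F
t=8: queue=[C,E,D,G,F] q_used=0 → run C
t=9: queue=[C,E,D,G,F] q_used=1 → run C
t=10: queue=[C,E,D,G,F] q_used=2 → run C
t=11: queue=[C,E,D,G,F] q_used=3 → run C
t=12: queue=[E,D,G,F,C] q_used=0 → run E
t=13: queue=[E,D,G,F,C] q_used=1 → run E
t=14: queue=[E,D,G,F,C] q_used=2 → run E
t=15: queue=[E,D,G,F,C] q_used=3 → run E
t=16: queue=[D,G,F,C] q_used=0 → run D
t=17: queue=[D,G,F,C] q_used=1 → run D
t=18: queue=[D,G,F,C] q_used=2 → run D
t=19: queue=[D,G,F,C] q_used=3 → run D
t=20: queue=[G,F,C] q_used=0 → run G
t=21: queue=[G,F,C] q_used=1 → run G
t=22: queue=[G,F,C] q_used=2 → run G
t=23: queue=[G,F,C] q_used=3 → run G
t=24: queue=[F,C] q_used=0 → run F
t=25: queue=[F,C] q_used=1 → run F
t=26: queue=[F,C] q_used=2 → run F
t=27: queue=[F,C] q_used=3 → run F
t=28: queue=[C] q_used=0 → run C
t=29: (idle)
t=30: (idle)
t=31: (idle)
t=32: (idle)
t=33: (idle)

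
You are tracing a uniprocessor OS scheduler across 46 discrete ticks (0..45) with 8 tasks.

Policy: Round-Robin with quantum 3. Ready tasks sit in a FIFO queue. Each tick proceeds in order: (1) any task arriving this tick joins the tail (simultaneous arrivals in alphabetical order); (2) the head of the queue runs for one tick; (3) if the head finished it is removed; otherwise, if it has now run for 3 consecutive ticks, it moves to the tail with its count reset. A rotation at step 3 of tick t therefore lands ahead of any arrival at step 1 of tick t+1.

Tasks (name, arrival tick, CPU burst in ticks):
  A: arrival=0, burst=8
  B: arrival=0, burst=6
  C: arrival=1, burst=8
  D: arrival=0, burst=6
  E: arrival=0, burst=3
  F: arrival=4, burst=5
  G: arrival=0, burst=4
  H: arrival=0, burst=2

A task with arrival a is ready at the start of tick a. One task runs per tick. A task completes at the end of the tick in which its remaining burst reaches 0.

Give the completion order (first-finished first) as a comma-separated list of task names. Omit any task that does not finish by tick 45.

completion order = E, H, B, D, G, A, F, C

t=0: queue=[A,B,D,E,G,H] q_used=0 → run A
t=1: queue=[A,B,D,E,G,H,C] q_used=1 → run A
t=2: queue=[A,B,D,E,G,H,C] q_used=2 → run A
t=3: queue=[B,D,E,G,H,C,A] q_used=0 → run B
t=4: queue=[B,D,E,G,H,C,A,F] q_used=1 → run B
t=5: queue=[B,D,E,G,H,C,A,F] q_used=2 → run B
t=6: queue=[D,E,G,H,C,A,F,B] q_used=0 → run D
t=7: queue=[D,E,G,H,C,A,F,B] q_used=1 → run D
t=8: queue=[D,E,G,H,C,A,F,B] q_used=2 → run D
t=9: queue=[E,G,H,C,A,F,B,D] q_used=0 → run E
t=10: queue=[E,G,H,C,A,F,B,D] q_used=1 → run E
t=11: queue=[E,G,H,C,A,F,B,D] q_used=2 → run E
t=12: queue=[G,H,C,A,F,B,D] q_used=0 → run G
t=13: queue=[G,H,C,A,F,B,D] q_used=1 → run G
t=14: queue=[G,H,C,A,F,B,D] q_used=2 → run G
t=15: queue=[H,C,A,F,B,D,G] q_used=0 → run H
t=16: queue=[H,C,A,F,B,D,G] q_used=1 → run H
t=17: queue=[C,A,F,B,D,G] q_used=0 → run C
t=18: queue=[C,A,F,B,D,G] q_used=1 → run C
t=19: queue=[C,A,F,B,D,G] q_used=2 → run C
t=20: queue=[A,F,B,D,G,C] q_used=0 → run A
t=21: queue=[A,F,B,D,G,C] q_used=1 → run A
t=22: queue=[A,F,B,D,G,C] q_used=2 → run A
t=23: queue=[F,B,D,G,C,A] q_used=0 → run F
t=24: queue=[F,B,D,G,C,A] q_used=1 → run F
t=25: queue=[F,B,D,G,C,A] q_used=2 → run F
t=26: queue=[B,D,G,C,A,F] q_used=0 → run B
t=27: queue=[B,D,G,C,A,F] q_used=1 → run B
t=28: queue=[B,D,G,C,A,F] q_used=2 → run B
t=29: queue=[D,G,C,A,F] q_used=0 → run D
t=30: queue=[D,G,C,A,F] q_used=1 → run D
t=31: queue=[D,G,C,A,F] q_used=2 → run D
t=32: queue=[G,C,A,F] q_used=0 → run G
t=33: queue=[C,A,F] q_used=0 → run C
t=34: queue=[C,A,F] q_used=1 → run C
t=35: queue=[C,A,F] q_used=2 → run C
t=36: queue=[A,F,C] q_used=0 → run A
t=37: queue=[A,F,C] q_used=1 → run A
t=38: queue=[F,C] q_used=0 → run F
t=39: queue=[F,C] q_used=1 → run F
t=40: queue=[C] q_used=0 → run C
t=41: queue=[C] q_used=1 → run C
t=42: (idle)
t=43: (idle)
t=44: (idle)
t=45: (idle)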